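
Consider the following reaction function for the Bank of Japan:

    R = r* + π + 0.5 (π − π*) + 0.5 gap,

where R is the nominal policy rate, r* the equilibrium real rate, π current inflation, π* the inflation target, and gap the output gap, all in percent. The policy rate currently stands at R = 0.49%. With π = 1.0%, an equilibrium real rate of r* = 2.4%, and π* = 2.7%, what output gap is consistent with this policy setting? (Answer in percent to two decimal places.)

-4.12%

0.5 gap = 0.49 − 2.4 − 1.0 − 0.5 × (1.0 − 2.7) = -2.06
gap = -2.06 / 0.5 = -4.12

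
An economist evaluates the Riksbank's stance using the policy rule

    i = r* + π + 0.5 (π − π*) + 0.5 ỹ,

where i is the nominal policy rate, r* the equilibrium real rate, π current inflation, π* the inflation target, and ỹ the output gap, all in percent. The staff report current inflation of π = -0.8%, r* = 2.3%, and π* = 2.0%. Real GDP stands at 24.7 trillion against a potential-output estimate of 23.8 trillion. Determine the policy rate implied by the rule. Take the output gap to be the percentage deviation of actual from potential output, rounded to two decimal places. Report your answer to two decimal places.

Output gap = 100 × (24.7 − 23.8) / 23.8 = 3.78%.
i = 2.30 + (-0.80) + 0.5 × (-0.80 − 2.00) + 0.5 × 3.78
   = 2.30 − 0.8 − 1.4 + 1.89 = 1.99

1.99%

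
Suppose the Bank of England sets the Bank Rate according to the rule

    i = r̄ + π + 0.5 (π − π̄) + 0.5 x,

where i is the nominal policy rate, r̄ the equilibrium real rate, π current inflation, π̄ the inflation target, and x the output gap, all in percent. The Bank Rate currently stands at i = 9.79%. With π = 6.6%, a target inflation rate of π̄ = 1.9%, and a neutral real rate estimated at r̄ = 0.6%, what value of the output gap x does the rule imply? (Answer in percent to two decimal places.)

0.5 x = 9.79 − 0.6 − 6.6 − 0.5 × (6.6 − 1.9) = 0.24
x = 0.24 / 0.5 = 0.48

0.48%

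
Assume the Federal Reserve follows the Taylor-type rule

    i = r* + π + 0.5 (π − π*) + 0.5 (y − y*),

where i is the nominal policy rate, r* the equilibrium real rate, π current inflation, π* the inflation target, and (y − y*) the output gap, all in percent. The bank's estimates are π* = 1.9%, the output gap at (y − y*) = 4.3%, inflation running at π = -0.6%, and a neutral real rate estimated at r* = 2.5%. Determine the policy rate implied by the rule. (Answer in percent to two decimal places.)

2.80%

i = 2.5 + (-0.6) + 0.5 × (-0.6 − 1.9) + 0.5 × 4.3
   = 2.5 − 0.6 − 1.25 + 2.15 = 2.80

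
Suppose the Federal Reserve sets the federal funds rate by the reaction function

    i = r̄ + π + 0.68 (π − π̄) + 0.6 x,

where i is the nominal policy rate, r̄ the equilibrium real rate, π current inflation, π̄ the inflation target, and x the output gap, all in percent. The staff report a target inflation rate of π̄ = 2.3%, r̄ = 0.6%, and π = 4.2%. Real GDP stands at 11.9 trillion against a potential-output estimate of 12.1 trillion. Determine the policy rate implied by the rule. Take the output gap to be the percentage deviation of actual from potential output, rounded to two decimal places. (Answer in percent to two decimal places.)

5.10%

Output gap = 100 × (11.9 − 12.1) / 12.1 = -1.65%.
i = 0.60 + 4.20 + 0.68 × (4.20 − 2.30) + 0.6 × (-1.65)
   = 0.60 + 4.2 + 1.292 − 0.99 = 5.10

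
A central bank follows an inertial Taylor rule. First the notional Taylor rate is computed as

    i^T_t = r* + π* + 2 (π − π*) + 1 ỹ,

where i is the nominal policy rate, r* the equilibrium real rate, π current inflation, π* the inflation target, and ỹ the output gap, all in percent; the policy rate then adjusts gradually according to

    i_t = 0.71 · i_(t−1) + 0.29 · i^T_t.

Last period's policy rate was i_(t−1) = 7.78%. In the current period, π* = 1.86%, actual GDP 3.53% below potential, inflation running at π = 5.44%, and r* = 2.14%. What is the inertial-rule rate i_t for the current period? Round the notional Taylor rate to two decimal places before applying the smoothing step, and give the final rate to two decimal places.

7.74%

Output 3.53% below potential → ỹ = -3.53.
i^T_t = 2.14 + 1.86 + 2 × (5.44 − 1.86) + 1 × (-3.53)
   = 2.14 + 1.86 + 7.16 − 3.53 = 7.63
i_t = 0.71 × 7.78 + 0.29 × 7.63 = 5.5238 + 2.2127 = 7.74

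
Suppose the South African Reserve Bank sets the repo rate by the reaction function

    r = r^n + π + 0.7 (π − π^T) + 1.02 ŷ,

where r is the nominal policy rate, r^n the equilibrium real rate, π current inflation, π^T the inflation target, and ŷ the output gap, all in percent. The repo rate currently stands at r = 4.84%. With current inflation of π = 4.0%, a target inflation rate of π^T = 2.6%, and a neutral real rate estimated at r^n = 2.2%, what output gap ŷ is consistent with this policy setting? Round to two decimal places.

-2.29%

1.02 ŷ = 4.84 − 2.2 − 4.0 − 0.7 × (4.0 − 2.6) = -2.34
ŷ = -2.34 / 1.02 = -2.29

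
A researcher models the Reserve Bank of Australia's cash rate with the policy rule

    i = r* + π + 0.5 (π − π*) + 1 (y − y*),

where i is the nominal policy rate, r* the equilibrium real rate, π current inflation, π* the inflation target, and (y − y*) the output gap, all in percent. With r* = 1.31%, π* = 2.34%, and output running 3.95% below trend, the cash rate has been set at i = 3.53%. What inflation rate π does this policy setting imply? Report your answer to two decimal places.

4.89%

Output 3.95% below potential → (y − y*) = -3.95.
Collecting π: i = r* + (1 + 0.5) π − 0.5 π* + 1 (y − y*)
1.5 π = 3.53 − 1.31 + 0.5 × 2.34 − 1 × (-3.95) = 7.34
π = 7.34 / 1.5 = 4.89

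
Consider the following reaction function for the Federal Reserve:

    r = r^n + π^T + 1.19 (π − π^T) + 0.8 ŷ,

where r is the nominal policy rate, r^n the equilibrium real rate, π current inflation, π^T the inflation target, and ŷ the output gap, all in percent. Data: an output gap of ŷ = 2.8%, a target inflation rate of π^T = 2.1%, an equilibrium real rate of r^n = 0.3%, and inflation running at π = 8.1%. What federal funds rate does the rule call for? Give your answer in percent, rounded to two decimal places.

r = 0.3 + 2.1 + 1.19 × (8.1 − 2.1) + 0.8 × 2.8
   = 0.3 + 2.1 + 7.14 + 2.24 = 11.78

11.78%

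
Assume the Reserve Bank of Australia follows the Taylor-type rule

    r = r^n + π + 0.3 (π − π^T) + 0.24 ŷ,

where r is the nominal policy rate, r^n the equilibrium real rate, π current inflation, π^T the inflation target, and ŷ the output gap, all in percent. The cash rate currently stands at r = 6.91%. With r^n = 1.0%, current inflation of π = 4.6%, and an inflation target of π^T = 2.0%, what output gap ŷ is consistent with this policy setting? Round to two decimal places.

0.24 ŷ = 6.91 − 1.0 − 4.6 − 0.3 × (4.6 − 2.0) = 0.53
ŷ = 0.53 / 0.24 = 2.21

2.21%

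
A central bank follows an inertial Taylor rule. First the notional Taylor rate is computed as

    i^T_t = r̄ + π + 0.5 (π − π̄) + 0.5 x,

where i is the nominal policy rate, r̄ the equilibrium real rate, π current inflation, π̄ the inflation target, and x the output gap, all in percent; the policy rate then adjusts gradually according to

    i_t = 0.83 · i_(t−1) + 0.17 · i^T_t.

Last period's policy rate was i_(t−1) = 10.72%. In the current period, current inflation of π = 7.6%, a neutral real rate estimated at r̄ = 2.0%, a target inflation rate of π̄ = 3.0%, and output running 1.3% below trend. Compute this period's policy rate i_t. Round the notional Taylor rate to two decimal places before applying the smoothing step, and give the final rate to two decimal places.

Output 1.3% below potential → x = -1.3.
i^T_t = 2.0 + 7.6 + 0.5 × (7.6 − 3.0) + 0.5 × (-1.3)
   = 2.0 + 7.6 + 2.3 − 0.65 = 11.25
i_t = 0.83 × 10.72 + 0.17 × 11.25 = 8.8976 + 1.9125 = 10.81

10.81%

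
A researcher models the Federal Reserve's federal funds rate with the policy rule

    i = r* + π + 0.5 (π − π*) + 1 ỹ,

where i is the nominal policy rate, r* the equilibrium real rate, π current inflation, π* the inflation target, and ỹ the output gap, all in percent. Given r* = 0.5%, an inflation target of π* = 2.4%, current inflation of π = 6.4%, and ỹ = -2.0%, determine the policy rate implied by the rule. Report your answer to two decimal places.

i = 0.5 + 6.4 + 0.5 × (6.4 − 2.4) + 1 × (-2.0)
   = 0.5 + 6.4 + 2 − 2 = 6.90

6.90%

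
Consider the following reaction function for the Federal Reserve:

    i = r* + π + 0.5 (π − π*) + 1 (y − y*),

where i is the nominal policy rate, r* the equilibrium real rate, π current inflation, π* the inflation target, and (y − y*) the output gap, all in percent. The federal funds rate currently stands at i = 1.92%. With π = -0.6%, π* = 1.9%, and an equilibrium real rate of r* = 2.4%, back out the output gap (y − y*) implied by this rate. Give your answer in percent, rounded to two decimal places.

1.37%

1 (y − y*) = 1.92 − 2.4 − (-0.6) − 0.5 × ((-0.6) − 1.9) = 1.37
(y − y*) = 1.37 / 1 = 1.37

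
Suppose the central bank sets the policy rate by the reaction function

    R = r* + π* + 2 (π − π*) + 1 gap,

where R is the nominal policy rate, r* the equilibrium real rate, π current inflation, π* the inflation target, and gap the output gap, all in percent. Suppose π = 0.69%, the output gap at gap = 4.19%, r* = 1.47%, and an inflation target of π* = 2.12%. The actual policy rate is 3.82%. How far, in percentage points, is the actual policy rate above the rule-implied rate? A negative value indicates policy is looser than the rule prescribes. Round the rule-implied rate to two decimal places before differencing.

-1.10 pp

R = 1.47 + 2.12 + 2 × (0.69 − 2.12) + 1 × 4.19
   = 1.47 + 2.12 − 2.86 + 4.19 = 4.92
Deviation = 3.82 − 4.92 = -1.10 pp.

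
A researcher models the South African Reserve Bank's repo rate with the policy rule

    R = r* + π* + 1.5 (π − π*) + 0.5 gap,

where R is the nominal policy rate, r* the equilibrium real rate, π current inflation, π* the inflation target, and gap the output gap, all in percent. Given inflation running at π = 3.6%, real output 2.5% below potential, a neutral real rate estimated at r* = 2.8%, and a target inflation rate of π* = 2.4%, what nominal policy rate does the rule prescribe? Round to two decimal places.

Output 2.5% below potential → gap = -2.5.
R = 2.8 + 2.4 + 1.5 × (3.6 − 2.4) + 0.5 × (-2.5)
   = 2.8 + 2.4 + 1.8 − 1.25 = 5.75

5.75%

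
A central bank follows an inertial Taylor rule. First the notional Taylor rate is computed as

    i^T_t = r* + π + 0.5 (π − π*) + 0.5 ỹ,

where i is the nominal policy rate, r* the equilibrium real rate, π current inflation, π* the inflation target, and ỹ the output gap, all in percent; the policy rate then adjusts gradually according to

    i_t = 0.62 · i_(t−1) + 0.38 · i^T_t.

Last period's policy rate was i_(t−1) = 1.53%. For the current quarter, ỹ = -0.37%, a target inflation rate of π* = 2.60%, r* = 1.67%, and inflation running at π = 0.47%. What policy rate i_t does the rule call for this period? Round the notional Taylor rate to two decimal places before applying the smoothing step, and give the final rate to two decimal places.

1.29%

i^T_t = 1.67 + 0.47 + 0.5 × (0.47 − 2.60) + 0.5 × (-0.37)
   = 1.67 + 0.47 − 1.065 − 0.185 = 0.89
i_t = 0.62 × 1.53 + 0.38 × 0.89 = 0.9486 + 0.3382 = 1.29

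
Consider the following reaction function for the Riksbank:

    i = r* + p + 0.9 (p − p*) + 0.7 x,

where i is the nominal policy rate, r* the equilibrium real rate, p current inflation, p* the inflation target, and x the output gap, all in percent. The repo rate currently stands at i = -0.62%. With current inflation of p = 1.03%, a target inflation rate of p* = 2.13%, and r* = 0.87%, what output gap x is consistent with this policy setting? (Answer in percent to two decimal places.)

0.7 x = -0.62 − 0.87 − 1.03 − 0.9 × (1.03 − 2.13) = -1.53
x = -1.53 / 0.7 = -2.19

-2.19%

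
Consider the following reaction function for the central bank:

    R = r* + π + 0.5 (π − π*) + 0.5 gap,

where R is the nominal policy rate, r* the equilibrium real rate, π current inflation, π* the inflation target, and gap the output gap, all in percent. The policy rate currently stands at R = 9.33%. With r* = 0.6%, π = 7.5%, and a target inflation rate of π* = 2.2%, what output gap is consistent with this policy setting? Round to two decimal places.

0.5 gap = 9.33 − 0.6 − 7.5 − 0.5 × (7.5 − 2.2) = -1.42
gap = -1.42 / 0.5 = -2.84

-2.84%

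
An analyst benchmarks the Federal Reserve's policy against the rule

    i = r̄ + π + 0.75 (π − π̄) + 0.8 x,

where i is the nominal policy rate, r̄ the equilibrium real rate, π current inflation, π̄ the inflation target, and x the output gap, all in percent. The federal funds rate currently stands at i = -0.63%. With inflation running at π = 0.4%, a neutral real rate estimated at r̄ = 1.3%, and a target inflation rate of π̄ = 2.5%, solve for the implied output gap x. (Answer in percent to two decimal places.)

-0.94%

0.8 x = -0.63 − 1.3 − 0.4 − 0.75 × (0.4 − 2.5) = -0.755
x = -0.755 / 0.8 = -0.94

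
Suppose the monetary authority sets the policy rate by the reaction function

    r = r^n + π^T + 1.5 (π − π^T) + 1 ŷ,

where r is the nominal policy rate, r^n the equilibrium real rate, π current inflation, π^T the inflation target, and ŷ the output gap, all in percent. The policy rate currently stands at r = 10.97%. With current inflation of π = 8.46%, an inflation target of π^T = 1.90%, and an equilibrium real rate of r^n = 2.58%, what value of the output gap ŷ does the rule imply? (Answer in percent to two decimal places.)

1 ŷ = 10.97 − 2.58 − 1.90 − 1.5 × (8.46 − 1.90) = -3.35
ŷ = -3.35 / 1 = -3.35

-3.35%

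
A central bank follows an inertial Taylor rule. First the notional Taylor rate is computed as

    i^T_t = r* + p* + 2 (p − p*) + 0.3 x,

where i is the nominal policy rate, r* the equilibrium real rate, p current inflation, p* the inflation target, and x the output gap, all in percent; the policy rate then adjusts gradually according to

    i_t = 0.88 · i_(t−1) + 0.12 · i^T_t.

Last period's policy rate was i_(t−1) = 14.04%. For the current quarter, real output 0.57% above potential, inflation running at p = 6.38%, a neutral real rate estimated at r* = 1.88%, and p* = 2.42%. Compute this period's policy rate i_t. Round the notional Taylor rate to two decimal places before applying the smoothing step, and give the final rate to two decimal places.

Output 0.57% above potential → x = 0.57.
i^T_t = 1.88 + 2.42 + 2 × (6.38 − 2.42) + 0.3 × 0.57
   = 1.88 + 2.42 + 7.92 + 0.171 = 12.39
i_t = 0.88 × 14.04 + 0.12 × 12.39 = 12.3552 + 1.4868 = 13.84

13.84%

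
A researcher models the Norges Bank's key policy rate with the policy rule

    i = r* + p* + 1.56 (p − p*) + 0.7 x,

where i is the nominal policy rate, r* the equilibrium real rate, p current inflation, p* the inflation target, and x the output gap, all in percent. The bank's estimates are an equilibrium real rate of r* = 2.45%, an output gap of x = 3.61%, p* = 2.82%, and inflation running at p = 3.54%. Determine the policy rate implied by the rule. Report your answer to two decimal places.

8.92%

i = 2.45 + 2.82 + 1.56 × (3.54 − 2.82) + 0.7 × 3.61
   = 2.45 + 2.82 + 1.1232 + 2.527 = 8.92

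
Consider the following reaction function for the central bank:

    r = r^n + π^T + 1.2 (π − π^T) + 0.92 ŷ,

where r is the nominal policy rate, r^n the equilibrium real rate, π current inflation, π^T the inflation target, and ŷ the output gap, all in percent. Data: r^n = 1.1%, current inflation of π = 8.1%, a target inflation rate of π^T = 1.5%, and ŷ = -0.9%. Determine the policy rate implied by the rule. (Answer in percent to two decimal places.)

9.69%

r = 1.1 + 1.5 + 1.2 × (8.1 − 1.5) + 0.92 × (-0.9)
   = 1.1 + 1.5 + 7.92 − 0.828 = 9.69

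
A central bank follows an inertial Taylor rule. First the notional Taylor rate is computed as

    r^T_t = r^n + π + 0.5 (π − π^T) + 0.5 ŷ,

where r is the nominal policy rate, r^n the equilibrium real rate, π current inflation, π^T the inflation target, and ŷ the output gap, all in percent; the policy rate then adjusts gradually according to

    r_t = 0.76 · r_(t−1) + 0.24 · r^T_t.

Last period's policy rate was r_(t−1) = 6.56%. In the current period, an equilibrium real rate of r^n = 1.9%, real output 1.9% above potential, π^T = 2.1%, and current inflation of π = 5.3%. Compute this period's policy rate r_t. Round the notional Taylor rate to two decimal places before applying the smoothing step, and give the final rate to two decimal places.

7.33%

Output 1.9% above potential → ŷ = 1.9.
r^T_t = 1.9 + 5.3 + 0.5 × (5.3 − 2.1) + 0.5 × 1.9
   = 1.9 + 5.3 + 1.6 + 0.95 = 9.75
r_t = 0.76 × 6.56 + 0.24 × 9.75 = 4.9856 + 2.34 = 7.33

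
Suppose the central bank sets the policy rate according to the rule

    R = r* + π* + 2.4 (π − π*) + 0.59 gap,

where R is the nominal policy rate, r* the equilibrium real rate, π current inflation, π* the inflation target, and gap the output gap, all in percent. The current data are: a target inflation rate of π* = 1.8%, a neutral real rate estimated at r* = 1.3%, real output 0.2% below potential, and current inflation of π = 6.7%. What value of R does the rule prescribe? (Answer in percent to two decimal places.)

Output 0.2% below potential → gap = -0.2.
R = 1.3 + 1.8 + 2.4 × (6.7 − 1.8) + 0.59 × (-0.2)
   = 1.3 + 1.8 + 11.76 − 0.118 = 14.74

14.74%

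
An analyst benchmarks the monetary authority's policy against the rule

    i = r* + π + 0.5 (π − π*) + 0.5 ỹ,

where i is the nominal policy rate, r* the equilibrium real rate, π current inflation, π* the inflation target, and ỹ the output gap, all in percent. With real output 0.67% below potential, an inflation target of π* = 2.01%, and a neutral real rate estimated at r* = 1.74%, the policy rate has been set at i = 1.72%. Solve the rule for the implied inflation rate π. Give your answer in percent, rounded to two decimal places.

0.88%

Output 0.67% below potential → ỹ = -0.67.
Collecting π: i = r* + (1 + 0.5) π − 0.5 π* + 0.5 ỹ
1.5 π = 1.72 − 1.74 + 0.5 × 2.01 − 0.5 × (-0.67) = 1.32
π = 1.32 / 1.5 = 0.88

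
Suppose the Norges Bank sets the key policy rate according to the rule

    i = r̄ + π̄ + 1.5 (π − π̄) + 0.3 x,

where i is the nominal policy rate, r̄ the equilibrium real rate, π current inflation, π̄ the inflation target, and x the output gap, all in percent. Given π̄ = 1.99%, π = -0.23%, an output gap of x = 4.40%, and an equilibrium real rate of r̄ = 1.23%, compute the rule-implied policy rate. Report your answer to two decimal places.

i = 1.23 + 1.99 + 1.5 × (-0.23 − 1.99) + 0.3 × 4.40
   = 1.23 + 1.99 − 3.33 + 1.32 = 1.21

1.21%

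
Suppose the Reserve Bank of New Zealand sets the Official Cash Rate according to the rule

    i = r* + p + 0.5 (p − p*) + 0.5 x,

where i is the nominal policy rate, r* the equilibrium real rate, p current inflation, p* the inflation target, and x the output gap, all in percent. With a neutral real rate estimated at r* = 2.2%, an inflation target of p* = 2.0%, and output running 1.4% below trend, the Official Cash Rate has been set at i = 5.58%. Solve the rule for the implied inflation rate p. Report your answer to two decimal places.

3.39%

Output 1.4% below potential → x = -1.4.
Collecting p: i = r* + (1 + 0.5) p − 0.5 p* + 0.5 x
1.5 p = 5.58 − 2.2 + 0.5 × 2.0 − 0.5 × (-1.4) = 5.08
p = 5.08 / 1.5 = 3.39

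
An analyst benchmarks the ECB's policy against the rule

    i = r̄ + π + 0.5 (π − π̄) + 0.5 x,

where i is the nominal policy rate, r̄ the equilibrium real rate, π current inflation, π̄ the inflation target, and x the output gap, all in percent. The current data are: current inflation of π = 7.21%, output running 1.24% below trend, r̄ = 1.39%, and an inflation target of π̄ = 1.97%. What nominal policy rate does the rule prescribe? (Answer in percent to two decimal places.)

10.60%

Output 1.24% below potential → x = -1.24.
i = 1.39 + 7.21 + 0.5 × (7.21 − 1.97) + 0.5 × (-1.24)
   = 1.39 + 7.21 + 2.62 − 0.62 = 10.60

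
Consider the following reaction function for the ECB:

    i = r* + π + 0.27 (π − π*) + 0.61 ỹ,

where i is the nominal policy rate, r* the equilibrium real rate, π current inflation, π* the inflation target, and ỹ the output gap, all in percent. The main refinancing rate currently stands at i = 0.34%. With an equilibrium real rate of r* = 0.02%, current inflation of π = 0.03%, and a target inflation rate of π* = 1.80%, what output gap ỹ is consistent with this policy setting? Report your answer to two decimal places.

0.61 ỹ = 0.34 − 0.02 − 0.03 − 0.27 × (0.03 − 1.80) = 0.7679
ỹ = 0.7679 / 0.61 = 1.26

1.26%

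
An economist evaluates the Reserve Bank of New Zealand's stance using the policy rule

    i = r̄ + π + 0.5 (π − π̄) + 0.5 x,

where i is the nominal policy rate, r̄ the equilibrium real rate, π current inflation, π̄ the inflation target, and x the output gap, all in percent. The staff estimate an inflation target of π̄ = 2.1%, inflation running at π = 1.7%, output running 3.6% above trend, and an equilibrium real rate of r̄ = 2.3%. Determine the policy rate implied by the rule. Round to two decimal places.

Output 3.6% above potential → x = 3.6.
i = 2.3 + 1.7 + 0.5 × (1.7 − 2.1) + 0.5 × 3.6
   = 2.3 + 1.7 − 0.2 + 1.8 = 5.60

5.60%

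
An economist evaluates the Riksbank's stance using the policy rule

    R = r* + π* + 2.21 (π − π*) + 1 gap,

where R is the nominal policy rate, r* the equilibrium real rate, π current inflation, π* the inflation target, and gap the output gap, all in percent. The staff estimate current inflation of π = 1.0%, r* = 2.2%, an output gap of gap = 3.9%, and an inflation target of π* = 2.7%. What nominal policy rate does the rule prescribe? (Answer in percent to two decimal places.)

R = 2.2 + 2.7 + 2.21 × (1.0 − 2.7) + 1 × 3.9
   = 2.2 + 2.7 − 3.757 + 3.9 = 5.04

5.04%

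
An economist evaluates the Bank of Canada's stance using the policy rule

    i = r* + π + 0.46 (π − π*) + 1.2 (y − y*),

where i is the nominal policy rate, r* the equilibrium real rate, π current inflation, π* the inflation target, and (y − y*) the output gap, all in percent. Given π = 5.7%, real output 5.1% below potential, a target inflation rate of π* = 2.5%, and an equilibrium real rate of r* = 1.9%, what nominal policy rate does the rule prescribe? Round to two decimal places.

2.95%

Output 5.1% below potential → (y − y*) = -5.1.
i = 1.9 + 5.7 + 0.46 × (5.7 − 2.5) + 1.2 × (-5.1)
   = 1.9 + 5.7 + 1.472 − 6.12 = 2.95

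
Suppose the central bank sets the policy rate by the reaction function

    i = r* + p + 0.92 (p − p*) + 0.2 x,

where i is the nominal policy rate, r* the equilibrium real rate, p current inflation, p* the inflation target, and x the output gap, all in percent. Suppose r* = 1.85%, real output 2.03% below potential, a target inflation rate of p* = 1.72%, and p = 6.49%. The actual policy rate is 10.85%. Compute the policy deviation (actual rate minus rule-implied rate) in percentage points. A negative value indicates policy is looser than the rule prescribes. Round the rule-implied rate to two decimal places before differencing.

Output 2.03% below potential → x = -2.03.
i = 1.85 + 6.49 + 0.92 × (6.49 − 1.72) + 0.2 × (-2.03)
   = 1.85 + 6.49 + 4.3884 − 0.406 = 12.32
Deviation = 10.85 − 12.32 = -1.47 pp.

-1.47 pp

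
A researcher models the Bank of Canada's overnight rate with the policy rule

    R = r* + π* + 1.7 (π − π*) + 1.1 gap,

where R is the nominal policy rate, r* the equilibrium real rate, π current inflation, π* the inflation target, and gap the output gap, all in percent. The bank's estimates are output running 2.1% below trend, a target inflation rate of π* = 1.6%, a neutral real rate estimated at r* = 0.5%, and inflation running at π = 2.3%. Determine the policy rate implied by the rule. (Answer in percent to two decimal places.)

0.98%

Output 2.1% below potential → gap = -2.1.
R = 0.5 + 1.6 + 1.7 × (2.3 − 1.6) + 1.1 × (-2.1)
   = 0.5 + 1.6 + 1.19 − 2.31 = 0.98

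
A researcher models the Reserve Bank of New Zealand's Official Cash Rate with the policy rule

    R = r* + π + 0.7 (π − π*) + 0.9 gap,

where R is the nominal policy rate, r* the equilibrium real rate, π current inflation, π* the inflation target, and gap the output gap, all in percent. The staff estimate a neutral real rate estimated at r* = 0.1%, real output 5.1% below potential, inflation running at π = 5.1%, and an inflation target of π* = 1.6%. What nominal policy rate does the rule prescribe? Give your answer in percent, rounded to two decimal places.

Output 5.1% below potential → gap = -5.1.
R = 0.1 + 5.1 + 0.7 × (5.1 − 1.6) + 0.9 × (-5.1)
   = 0.1 + 5.1 + 2.45 − 4.59 = 3.06

3.06%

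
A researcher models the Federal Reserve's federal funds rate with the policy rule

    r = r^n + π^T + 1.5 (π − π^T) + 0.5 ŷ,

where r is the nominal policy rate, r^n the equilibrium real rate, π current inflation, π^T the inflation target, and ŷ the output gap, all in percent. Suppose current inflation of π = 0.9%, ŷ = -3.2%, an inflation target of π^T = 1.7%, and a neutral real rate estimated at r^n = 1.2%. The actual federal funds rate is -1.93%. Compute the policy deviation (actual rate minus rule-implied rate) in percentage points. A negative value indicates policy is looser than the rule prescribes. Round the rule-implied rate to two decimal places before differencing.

r = 1.2 + 1.7 + 1.5 × (0.9 − 1.7) + 0.5 × (-3.2)
   = 1.2 + 1.7 − 1.2 − 1.6 = 0.10
Deviation = -1.93 − 0.10 = -2.03 pp.

-2.03 pp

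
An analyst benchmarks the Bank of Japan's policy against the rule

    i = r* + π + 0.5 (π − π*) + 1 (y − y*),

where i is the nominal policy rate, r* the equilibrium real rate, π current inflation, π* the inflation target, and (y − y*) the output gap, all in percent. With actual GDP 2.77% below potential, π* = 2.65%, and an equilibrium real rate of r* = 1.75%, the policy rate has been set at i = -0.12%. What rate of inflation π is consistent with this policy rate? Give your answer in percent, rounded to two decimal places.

Output 2.77% below potential → (y − y*) = -2.77.
Collecting π: i = r* + (1 + 0.5) π − 0.5 π* + 1 (y − y*)
1.5 π = -0.12 − 1.75 + 0.5 × 2.65 − 1 × (-2.77) = 2.225
π = 2.225 / 1.5 = 1.48

1.48%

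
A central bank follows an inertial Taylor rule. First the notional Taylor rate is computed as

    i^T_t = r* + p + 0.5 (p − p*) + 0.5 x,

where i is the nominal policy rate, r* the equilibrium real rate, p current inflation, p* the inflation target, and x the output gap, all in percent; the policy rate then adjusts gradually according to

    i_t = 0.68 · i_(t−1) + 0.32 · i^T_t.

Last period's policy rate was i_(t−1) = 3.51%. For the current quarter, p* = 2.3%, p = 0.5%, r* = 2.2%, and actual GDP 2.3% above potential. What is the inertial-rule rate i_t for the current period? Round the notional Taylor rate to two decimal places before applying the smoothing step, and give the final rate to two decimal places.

3.33%

Output 2.3% above potential → x = 2.3.
i^T_t = 2.2 + 0.5 + 0.5 × (0.5 − 2.3) + 0.5 × 2.3
   = 2.2 + 0.5 − 0.9 + 1.15 = 2.95
i_t = 0.68 × 3.51 + 0.32 × 2.95 = 2.3868 + 0.944 = 3.33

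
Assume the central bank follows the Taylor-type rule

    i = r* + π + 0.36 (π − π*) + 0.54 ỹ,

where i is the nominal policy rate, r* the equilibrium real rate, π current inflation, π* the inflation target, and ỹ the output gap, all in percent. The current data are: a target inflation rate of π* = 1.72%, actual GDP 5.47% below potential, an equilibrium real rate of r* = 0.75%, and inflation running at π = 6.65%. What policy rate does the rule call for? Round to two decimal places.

6.22%

Output 5.47% below potential → ỹ = -5.47.
i = 0.75 + 6.65 + 0.36 × (6.65 − 1.72) + 0.54 × (-5.47)
   = 0.75 + 6.65 + 1.7748 − 2.9538 = 6.22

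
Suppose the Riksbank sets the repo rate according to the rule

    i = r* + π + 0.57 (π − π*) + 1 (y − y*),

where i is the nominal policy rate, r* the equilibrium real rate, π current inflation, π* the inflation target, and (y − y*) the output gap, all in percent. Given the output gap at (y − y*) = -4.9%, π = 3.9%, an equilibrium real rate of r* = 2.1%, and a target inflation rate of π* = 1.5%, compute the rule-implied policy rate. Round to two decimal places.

i = 2.1 + 3.9 + 0.57 × (3.9 − 1.5) + 1 × (-4.9)
   = 2.1 + 3.9 + 1.368 − 4.9 = 2.47

2.47%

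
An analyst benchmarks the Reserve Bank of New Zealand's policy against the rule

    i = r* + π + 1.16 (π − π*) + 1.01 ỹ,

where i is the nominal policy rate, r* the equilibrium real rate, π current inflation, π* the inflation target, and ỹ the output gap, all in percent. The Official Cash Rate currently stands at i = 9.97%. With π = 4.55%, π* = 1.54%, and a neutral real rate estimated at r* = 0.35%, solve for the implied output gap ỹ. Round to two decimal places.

1.56%

1.01 ỹ = 9.97 − 0.35 − 4.55 − 1.16 × (4.55 − 1.54) = 1.5784
ỹ = 1.5784 / 1.01 = 1.56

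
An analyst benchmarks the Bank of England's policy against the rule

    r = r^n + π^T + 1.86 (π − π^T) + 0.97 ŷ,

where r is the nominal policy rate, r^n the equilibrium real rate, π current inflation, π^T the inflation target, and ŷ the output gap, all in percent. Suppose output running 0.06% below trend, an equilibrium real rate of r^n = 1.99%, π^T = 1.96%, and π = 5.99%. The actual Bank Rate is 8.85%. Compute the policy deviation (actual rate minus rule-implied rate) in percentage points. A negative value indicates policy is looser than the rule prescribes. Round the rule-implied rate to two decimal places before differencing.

Output 0.06% below potential → ŷ = -0.06.
r = 1.99 + 1.96 + 1.86 × (5.99 − 1.96) + 0.97 × (-0.06)
   = 1.99 + 1.96 + 7.4958 − 0.0582 = 11.39
Deviation = 8.85 − 11.39 = -2.54 pp.

-2.54 pp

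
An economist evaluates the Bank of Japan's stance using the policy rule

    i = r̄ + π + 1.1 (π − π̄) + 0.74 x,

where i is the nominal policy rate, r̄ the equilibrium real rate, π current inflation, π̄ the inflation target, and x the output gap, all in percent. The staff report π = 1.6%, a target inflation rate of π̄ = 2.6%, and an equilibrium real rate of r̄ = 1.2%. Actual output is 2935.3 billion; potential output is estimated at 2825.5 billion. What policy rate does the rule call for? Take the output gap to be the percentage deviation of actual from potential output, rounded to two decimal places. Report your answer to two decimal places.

Output gap = 100 × (2935.3 − 2825.5) / 2825.5 = 3.89%.
i = 1.20 + 1.60 + 1.1 × (1.60 − 2.60) + 0.74 × 3.89
   = 1.20 + 1.6 − 1.1 + 2.8786 = 4.58

4.58%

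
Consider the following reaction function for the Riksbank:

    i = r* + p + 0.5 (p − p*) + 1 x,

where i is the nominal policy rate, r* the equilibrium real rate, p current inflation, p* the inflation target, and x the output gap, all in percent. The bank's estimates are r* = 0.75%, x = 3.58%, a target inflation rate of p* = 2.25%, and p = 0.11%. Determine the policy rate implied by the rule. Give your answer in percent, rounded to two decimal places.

3.37%

i = 0.75 + 0.11 + 0.5 × (0.11 − 2.25) + 1 × 3.58
   = 0.75 + 0.11 − 1.07 + 3.58 = 3.37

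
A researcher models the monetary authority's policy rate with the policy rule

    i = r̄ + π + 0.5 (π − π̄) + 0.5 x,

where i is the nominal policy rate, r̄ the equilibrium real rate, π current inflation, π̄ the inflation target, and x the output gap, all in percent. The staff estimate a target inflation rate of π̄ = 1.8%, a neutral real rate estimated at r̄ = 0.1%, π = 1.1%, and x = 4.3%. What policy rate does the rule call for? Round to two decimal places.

i = 0.1 + 1.1 + 0.5 × (1.1 − 1.8) + 0.5 × 4.3
   = 0.1 + 1.1 − 0.35 + 2.15 = 3.00

3.00%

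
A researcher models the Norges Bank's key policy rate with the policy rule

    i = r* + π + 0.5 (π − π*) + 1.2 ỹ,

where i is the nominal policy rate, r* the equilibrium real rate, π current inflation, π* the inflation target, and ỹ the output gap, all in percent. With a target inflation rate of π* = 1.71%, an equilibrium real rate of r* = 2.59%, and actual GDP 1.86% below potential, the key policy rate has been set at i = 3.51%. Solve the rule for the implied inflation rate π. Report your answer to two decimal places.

Output 1.86% below potential → ỹ = -1.86.
Collecting π: i = r* + (1 + 0.5) π − 0.5 π* + 1.2 ỹ
1.5 π = 3.51 − 2.59 + 0.5 × 1.71 − 1.2 × (-1.86) = 4.007
π = 4.007 / 1.5 = 2.67

2.67%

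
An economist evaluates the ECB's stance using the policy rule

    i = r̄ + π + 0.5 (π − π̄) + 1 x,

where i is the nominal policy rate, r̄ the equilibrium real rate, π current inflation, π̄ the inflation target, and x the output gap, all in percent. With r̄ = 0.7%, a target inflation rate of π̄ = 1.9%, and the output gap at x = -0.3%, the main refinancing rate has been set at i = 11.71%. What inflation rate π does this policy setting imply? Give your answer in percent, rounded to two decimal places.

Collecting π: i = r̄ + (1 + 0.5) π − 0.5 π̄ + 1 x
1.5 π = 11.71 − 0.7 + 0.5 × 1.9 − 1 × (-0.3) = 12.26
π = 12.26 / 1.5 = 8.17

8.17%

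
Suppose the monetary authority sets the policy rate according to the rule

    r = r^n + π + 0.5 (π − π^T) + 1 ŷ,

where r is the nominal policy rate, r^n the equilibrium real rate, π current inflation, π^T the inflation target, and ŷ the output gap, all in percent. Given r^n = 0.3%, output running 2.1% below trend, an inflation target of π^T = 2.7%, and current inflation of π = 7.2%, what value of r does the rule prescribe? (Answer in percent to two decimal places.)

Output 2.1% below potential → ŷ = -2.1.
r = 0.3 + 7.2 + 0.5 × (7.2 − 2.7) + 1 × (-2.1)
   = 0.3 + 7.2 + 2.25 − 2.1 = 7.65

7.65%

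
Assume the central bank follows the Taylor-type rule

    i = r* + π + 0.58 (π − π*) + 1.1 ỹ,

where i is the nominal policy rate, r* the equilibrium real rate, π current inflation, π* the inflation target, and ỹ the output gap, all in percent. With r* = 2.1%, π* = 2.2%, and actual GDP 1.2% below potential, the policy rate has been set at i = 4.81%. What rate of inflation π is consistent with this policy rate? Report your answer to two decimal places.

Output 1.2% below potential → ỹ = -1.2.
Collecting π: i = r* + (1 + 0.58) π − 0.58 π* + 1.1 ỹ
1.58 π = 4.81 − 2.1 + 0.58 × 2.2 − 1.1 × (-1.2) = 5.306
π = 5.306 / 1.58 = 3.36

3.36%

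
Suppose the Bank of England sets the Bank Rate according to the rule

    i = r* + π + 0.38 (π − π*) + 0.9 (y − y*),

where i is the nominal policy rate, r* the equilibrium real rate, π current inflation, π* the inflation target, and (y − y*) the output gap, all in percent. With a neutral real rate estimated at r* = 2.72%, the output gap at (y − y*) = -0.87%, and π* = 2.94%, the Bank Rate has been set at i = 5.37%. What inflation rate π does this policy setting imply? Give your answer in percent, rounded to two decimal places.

3.30%

Collecting π: i = r* + (1 + 0.38) π − 0.38 π* + 0.9 (y − y*)
1.38 π = 5.37 − 2.72 + 0.38 × 2.94 − 0.9 × (-0.87) = 4.5502
π = 4.5502 / 1.38 = 3.30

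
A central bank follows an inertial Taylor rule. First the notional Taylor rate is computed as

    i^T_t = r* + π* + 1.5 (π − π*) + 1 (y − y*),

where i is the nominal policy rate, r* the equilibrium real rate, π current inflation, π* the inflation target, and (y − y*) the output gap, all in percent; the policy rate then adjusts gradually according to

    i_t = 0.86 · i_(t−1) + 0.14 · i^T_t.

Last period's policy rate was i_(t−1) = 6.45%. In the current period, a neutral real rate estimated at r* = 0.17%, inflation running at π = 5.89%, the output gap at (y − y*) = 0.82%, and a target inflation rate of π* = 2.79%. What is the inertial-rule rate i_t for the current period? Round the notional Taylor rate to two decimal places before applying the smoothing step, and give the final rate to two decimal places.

6.73%

i^T_t = 0.17 + 2.79 + 1.5 × (5.89 − 2.79) + 1 × 0.82
   = 0.17 + 2.79 + 4.65 + 0.82 = 8.43
i_t = 0.86 × 6.45 + 0.14 × 8.43 = 5.547 + 1.1802 = 6.73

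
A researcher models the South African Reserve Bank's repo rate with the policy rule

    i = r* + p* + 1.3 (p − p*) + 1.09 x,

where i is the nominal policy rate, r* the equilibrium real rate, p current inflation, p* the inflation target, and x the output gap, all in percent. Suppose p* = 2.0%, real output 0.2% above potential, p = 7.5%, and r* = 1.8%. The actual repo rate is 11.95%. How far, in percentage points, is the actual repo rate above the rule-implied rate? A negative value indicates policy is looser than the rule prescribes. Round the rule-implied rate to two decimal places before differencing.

0.78 pp

Output 0.2% above potential → x = 0.2.
i = 1.8 + 2.0 + 1.3 × (7.5 − 2.0) + 1.09 × 0.2
   = 1.8 + 2 + 7.15 + 0.218 = 11.17
Deviation = 11.95 − 11.17 = 0.78 pp.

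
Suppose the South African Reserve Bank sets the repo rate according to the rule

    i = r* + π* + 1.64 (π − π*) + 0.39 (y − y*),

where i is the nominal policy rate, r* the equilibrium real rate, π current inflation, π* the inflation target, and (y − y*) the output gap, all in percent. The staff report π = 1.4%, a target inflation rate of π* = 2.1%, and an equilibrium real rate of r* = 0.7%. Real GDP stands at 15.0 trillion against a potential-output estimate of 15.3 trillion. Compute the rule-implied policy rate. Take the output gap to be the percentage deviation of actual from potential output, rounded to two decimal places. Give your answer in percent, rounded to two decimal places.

0.89%

Output gap = 100 × (15.0 − 15.3) / 15.3 = -1.96%.
i = 0.70 + 2.10 + 1.64 × (1.40 − 2.10) + 0.39 × (-1.96)
   = 0.70 + 2.1 − 1.148 − 0.7644 = 0.89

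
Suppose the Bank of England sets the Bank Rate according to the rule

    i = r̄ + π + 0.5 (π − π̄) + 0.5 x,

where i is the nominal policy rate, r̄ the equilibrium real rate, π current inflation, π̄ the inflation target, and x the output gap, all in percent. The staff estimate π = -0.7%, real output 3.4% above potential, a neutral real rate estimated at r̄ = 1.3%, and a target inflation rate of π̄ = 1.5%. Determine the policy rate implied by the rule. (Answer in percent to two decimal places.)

Output 3.4% above potential → x = 3.4.
i = 1.3 + (-0.7) + 0.5 × (-0.7 − 1.5) + 0.5 × 3.4
   = 1.3 − 0.7 − 1.1 + 1.7 = 1.20

1.20%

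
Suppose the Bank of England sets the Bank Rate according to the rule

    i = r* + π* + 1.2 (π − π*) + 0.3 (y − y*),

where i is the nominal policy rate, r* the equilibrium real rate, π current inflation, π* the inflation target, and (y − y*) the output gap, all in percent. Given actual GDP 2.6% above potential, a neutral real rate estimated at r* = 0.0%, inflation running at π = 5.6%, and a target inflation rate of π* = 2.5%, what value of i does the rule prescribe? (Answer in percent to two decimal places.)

7.00%

Output 2.6% above potential → (y − y*) = 2.6.
i = 0.0 + 2.5 + 1.2 × (5.6 − 2.5) + 0.3 × 2.6
   = 0.0 + 2.5 + 3.72 + 0.78 = 7.00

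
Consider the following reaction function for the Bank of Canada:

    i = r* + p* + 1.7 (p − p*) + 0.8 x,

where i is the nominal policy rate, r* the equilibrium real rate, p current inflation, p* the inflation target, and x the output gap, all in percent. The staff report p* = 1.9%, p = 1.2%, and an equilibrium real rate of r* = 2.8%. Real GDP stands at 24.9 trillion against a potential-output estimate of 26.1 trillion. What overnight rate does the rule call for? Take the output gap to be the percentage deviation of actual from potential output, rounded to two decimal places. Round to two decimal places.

-0.17%

Output gap = 100 × (24.9 − 26.1) / 26.1 = -4.60%.
i = 2.80 + 1.90 + 1.7 × (1.20 − 1.90) + 0.8 × (-4.60)
   = 2.80 + 1.9 − 1.19 − 3.68 = -0.17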